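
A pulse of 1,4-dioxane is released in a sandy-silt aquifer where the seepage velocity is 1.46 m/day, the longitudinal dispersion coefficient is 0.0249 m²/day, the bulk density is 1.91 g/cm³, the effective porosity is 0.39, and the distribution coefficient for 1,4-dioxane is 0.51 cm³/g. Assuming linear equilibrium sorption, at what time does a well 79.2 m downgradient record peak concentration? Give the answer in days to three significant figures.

190 days

Retardation factor R = 1 + ρ_b·K_d/n = 1 + 1.91 × 0.51/0.39 = 3.498.
Sorption retards both mechanisms: v_R = v/R = 0.4174 m/day, D_R = D/R = 0.007118 m²/day.
Peak time from v_R²t² + 2D_R t − x² = 0: t = (√(D_R² + v_R²x²) − D_R)/v_R².
√(D_R² + v_R²x²) = √(0.007118² + 0.4174² × 79.2²) = 33.06; v_R² = 0.1742.
t = (33.06 − 0.007118)/0.1742 = 190 days.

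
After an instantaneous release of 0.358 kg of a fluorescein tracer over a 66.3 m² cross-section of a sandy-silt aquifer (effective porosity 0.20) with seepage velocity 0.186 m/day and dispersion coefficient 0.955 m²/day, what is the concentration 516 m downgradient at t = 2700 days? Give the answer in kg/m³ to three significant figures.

For an instantaneous plane source, C(x,t) = M/(n_e·A·√(4πDt)) · exp(−(x−vt)²/(4Dt)), with n_e·A the pore (flow) area.
Plume center vt = 0.186 × 2700 = 502.2 m, so the well at 516 m is 13.8 m downgradient of the peak.
√(4πDt) = 180.0 m, giving peak height M/(n_e·A·√(4πDt)) = 0.358/(0.20 × 66.3 × 180.0) = 0.0001500 kg/m³.
(x−vt)²/(4Dt) = (13.8)²/(4 × 0.955 × 2700) = 0.01846; exp(−0.01846) = 0.9817.
C = 0.0001500 × 0.9817 = 0.000147 kg/m³.

0.000147 kg/m³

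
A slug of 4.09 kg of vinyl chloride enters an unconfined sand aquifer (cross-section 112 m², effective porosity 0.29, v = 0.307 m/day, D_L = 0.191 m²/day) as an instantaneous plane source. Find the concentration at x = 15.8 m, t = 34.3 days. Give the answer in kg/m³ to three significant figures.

For an instantaneous plane source, C(x,t) = M/(n_e·A·√(4πDt)) · exp(−(x−vt)²/(4Dt)), with n_e·A the pore (flow) area.
Plume center vt = 0.307 × 34.3 = 10.5301 m, so the well at 15.8 m is 5.2699 m downgradient of the peak.
√(4πDt) = 9.073 m, giving peak height M/(n_e·A·√(4πDt)) = 4.09/(0.29 × 112 × 9.073) = 0.01388 kg/m³.
(x−vt)²/(4Dt) = (5.2699)²/(4 × 0.191 × 34.3) = 1.060; exp(−1.060) = 0.3465.
C = 0.01388 × 0.3465 = 0.00481 kg/m³.

0.00481 kg/m³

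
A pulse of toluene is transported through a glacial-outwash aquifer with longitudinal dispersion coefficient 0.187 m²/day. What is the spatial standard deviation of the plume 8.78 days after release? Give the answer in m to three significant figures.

1.81 m

Dispersive spreading gives a Gaussian with σ² = 2Dt; advection only shifts the center.
σ = √(2 × 0.187 × 8.78) = 1.81 m.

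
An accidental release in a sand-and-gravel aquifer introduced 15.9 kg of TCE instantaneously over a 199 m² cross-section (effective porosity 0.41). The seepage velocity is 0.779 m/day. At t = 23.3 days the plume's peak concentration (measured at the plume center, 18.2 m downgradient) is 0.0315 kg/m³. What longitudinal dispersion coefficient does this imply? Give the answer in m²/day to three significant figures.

0.131 m²/day

At the plume center C_max = M/(n_e·A·√(4πDt)), so D = M²/(4πt·(n_e·A·C_max)²).
n_e·A·C_max = 0.41 × 199 × 0.0315 = 2.570 kg/m.
D = 15.9²/(4π × 23.3 × 2.570²) = 0.131 m²/day.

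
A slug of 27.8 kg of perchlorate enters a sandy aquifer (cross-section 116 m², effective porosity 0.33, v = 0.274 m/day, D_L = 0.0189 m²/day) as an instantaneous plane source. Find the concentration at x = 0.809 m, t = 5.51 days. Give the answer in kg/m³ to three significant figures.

For an instantaneous plane source, C(x,t) = M/(n_e·A·√(4πDt)) · exp(−(x−vt)²/(4Dt)), with n_e·A the pore (flow) area.
Plume center vt = 0.274 × 5.51 = 1.50974 m, so the well at 0.809 m is 0.70074 m upgradient of the peak.
√(4πDt) = 1.144 m, giving peak height M/(n_e·A·√(4πDt)) = 27.8/(0.33 × 116 × 1.144) = 0.6348 kg/m³.
(x−vt)²/(4Dt) = (-0.70074)²/(4 × 0.0189 × 5.51) = 1.179; exp(−1.179) = 0.3076.
C = 0.6348 × 0.3076 = 0.195 kg/m³.

0.195 kg/m³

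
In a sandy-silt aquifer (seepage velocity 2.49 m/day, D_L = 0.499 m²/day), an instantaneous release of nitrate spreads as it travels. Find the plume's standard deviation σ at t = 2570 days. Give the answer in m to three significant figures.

Dispersive spreading gives a Gaussian with σ² = 2Dt; advection only shifts the center.
σ = √(2 × 0.499 × 2570) = 50.6 m.

50.6 m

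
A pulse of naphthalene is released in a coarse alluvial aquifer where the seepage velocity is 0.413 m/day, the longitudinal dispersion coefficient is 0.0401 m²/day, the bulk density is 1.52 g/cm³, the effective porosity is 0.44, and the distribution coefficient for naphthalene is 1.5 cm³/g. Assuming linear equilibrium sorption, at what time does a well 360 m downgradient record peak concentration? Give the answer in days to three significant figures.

5390 days

Retardation factor R = 1 + ρ_b·K_d/n = 1 + 1.52 × 1.5/0.44 = 6.182.
Sorption retards both mechanisms: v_R = v/R = 0.06681 m/day, D_R = D/R = 0.006487 m²/day.
Peak time from v_R²t² + 2D_R t − x² = 0: t = (√(D_R² + v_R²x²) − D_R)/v_R².
√(D_R² + v_R²x²) = √(0.006487² + 0.06681² × 360²) = 24.05; v_R² = 0.004464.
t = (24.05 − 0.006487)/0.004464 = 5390 days.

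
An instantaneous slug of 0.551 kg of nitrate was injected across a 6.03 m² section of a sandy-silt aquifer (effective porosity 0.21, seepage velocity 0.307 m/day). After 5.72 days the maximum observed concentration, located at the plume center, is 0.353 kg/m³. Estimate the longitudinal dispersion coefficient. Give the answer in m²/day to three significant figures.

At the plume center C_max = M/(n_e·A·√(4πDt)), so D = M²/(4πt·(n_e·A·C_max)²).
n_e·A·C_max = 0.21 × 6.03 × 0.353 = 0.4470 kg/m.
D = 0.551²/(4π × 5.72 × 0.4470²) = 0.0211 m²/day.

0.0211 m²/day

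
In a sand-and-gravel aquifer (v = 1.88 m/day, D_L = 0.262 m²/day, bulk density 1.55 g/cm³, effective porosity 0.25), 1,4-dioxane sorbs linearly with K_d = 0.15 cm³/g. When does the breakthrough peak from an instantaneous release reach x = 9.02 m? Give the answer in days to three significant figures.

9.12 days

Retardation factor R = 1 + ρ_b·K_d/n = 1 + 1.55 × 0.15/0.25 = 1.930.
Sorption retards both mechanisms: v_R = v/R = 0.9741 m/day, D_R = D/R = 0.1358 m²/day.
Peak time from v_R²t² + 2D_R t − x² = 0: t = (√(D_R² + v_R²x²) − D_R)/v_R².
√(D_R² + v_R²x²) = √(0.1358² + 0.9741² × 9.02²) = 8.787; v_R² = 0.9489.
t = (8.787 − 0.1358)/0.9489 = 9.12 days.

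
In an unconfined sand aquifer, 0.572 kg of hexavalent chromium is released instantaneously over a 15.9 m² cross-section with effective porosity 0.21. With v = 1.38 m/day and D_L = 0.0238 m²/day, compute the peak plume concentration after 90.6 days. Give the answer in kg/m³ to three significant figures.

The peak of an instantaneous 1D plume sits at x = vt; there the Gaussian factor is 1 and C_max = M/(n_e·A·√(4πDt)), where n_e·A is the pore area the mass is dissolved in.
√(4πDt) = √(4π × 0.0238 × 90.6) = 5.205 m, so C_max = 0.572/(0.21 × 15.9 × 5.205) = 0.0329 kg/m³.

0.0329 kg/m³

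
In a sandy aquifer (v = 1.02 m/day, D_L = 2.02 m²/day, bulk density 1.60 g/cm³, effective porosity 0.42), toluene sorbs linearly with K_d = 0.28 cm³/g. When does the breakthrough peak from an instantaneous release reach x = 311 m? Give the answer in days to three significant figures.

626 days

Retardation factor R = 1 + ρ_b·K_d/n = 1 + 1.60 × 0.28/0.42 = 2.067.
Sorption retards both mechanisms: v_R = v/R = 0.4935 m/day, D_R = D/R = 0.9773 m²/day.
Peak time from v_R²t² + 2D_R t − x² = 0: t = (√(D_R² + v_R²x²) − D_R)/v_R².
√(D_R² + v_R²x²) = √(0.9773² + 0.4935² × 311²) = 153.5; v_R² = 0.2435.
t = (153.5 − 0.9773)/0.2435 = 626 days.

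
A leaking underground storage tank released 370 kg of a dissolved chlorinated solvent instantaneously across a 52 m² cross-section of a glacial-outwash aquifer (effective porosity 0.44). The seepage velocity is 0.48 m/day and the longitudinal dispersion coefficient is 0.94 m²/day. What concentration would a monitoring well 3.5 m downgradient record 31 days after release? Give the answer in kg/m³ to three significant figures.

0.278 kg/m³

For an instantaneous plane source, C(x,t) = M/(n_e·A·√(4πDt)) · exp(−(x−vt)²/(4Dt)), with n_e·A the pore (flow) area.
Plume center vt = 0.48 × 31 = 14.88 m, so the well at 3.5 m is 11.38 m upgradient of the peak.
√(4πDt) = 19.14 m, giving peak height M/(n_e·A·√(4πDt)) = 370/(0.44 × 52 × 19.14) = 0.8449 kg/m³.
(x−vt)²/(4Dt) = (-11.38)²/(4 × 0.94 × 31) = 1.111; exp(−1.111) = 0.3292.
C = 0.8449 × 0.3292 = 0.278 kg/m³.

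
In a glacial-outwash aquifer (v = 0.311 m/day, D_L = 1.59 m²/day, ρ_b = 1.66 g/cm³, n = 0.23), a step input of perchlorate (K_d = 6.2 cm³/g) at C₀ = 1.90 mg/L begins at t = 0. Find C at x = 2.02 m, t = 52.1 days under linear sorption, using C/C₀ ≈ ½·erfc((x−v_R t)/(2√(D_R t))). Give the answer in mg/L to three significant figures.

Retardation factor R = 1 + ρ_b·K_d/n = 1 + 1.66 × 6.2/0.23 = 45.75.
Sorption retards both mechanisms: v_R = v/R = 0.006798 m/day, D_R = D/R = 0.03475 m²/day.
v_R·t = 0.006798 × 52.1 = 0.3541758 m; 2√(D_R t) = 2.691 m; argument = (2.02 − 0.3541758)/2.691 = 0.6190.
C = C₀ × ½·erfc(0.6190) = 1.90 × 0.1907 = 0.362 mg/L.

0.362 mg/L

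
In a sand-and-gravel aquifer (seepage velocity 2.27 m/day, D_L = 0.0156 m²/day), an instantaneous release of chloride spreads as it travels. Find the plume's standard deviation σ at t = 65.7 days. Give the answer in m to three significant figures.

Dispersive spreading gives a Gaussian with σ² = 2Dt; advection only shifts the center.
σ = √(2 × 0.0156 × 65.7) = 1.43 m.

1.43 m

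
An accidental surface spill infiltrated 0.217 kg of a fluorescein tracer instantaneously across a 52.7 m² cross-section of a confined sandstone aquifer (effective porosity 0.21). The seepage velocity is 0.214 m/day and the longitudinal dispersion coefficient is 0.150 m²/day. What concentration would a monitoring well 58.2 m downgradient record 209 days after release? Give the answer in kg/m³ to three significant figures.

For an instantaneous plane source, C(x,t) = M/(n_e·A·√(4πDt)) · exp(−(x−vt)²/(4Dt)), with n_e·A the pore (flow) area.
Plume center vt = 0.214 × 209 = 44.726 m, so the well at 58.2 m is 13.474 m downgradient of the peak.
√(4πDt) = 19.85 m, giving peak height M/(n_e·A·√(4πDt)) = 0.217/(0.21 × 52.7 × 19.85) = 0.0009878 kg/m³.
(x−vt)²/(4Dt) = (13.474)²/(4 × 0.150 × 209) = 1.448; exp(−1.448) = 0.2350.
C = 0.0009878 × 0.2350 = 0.000232 kg/m³.

0.000232 kg/m³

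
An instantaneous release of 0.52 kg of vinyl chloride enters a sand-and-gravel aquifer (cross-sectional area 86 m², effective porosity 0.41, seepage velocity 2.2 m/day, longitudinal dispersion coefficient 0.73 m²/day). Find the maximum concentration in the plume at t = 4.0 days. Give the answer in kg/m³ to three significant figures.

0.00243 kg/m³

The peak of an instantaneous 1D plume sits at x = vt; there the Gaussian factor is 1 and C_max = M/(n_e·A·√(4πDt)), where n_e·A is the pore area the mass is dissolved in.
√(4πDt) = √(4π × 0.73 × 4.0) = 6.058 m, so C_max = 0.52/(0.41 × 86 × 6.058) = 0.00243 kg/m³.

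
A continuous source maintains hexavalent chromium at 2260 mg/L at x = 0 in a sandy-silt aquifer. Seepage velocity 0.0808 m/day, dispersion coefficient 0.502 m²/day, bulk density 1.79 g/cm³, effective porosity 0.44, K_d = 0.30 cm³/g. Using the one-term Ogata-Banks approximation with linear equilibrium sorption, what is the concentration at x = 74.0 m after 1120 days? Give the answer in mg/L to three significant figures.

Retardation factor R = 1 + ρ_b·K_d/n = 1 + 1.79 × 0.30/0.44 = 2.220.
Sorption retards both mechanisms: v_R = v/R = 0.03640 m/day, D_R = D/R = 0.2261 m²/day.
v_R·t = 0.03640 × 1120 = 40.768 m; 2√(D_R t) = 31.83 m; argument = (74.0 − 40.768)/31.83 = 1.044.
C = C₀ × ½·erfc(1.044) = 2260 × 0.06991 = 158 mg/L.

158 mg/L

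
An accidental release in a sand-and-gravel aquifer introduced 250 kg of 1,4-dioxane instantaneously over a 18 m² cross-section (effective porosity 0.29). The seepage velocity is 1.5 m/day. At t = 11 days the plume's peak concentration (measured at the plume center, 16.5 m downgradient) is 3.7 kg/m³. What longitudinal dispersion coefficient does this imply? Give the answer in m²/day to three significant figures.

1.21 m²/day

At the plume center C_max = M/(n_e·A·√(4πDt)), so D = M²/(4πt·(n_e·A·C_max)²).
n_e·A·C_max = 0.29 × 18 × 3.7 = 19.31 kg/m.
D = 250²/(4π × 11 × 19.31²) = 1.21 m²/day.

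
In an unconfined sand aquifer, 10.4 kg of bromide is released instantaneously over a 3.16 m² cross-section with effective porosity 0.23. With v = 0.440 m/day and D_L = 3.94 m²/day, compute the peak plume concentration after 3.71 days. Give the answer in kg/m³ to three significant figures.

The peak of an instantaneous 1D plume sits at x = vt; there the Gaussian factor is 1 and C_max = M/(n_e·A·√(4πDt)), where n_e·A is the pore area the mass is dissolved in.
√(4πDt) = √(4π × 3.94 × 3.71) = 13.55 m, so C_max = 10.4/(0.23 × 3.16 × 13.55) = 1.06 kg/m³.

1.06 kg/m³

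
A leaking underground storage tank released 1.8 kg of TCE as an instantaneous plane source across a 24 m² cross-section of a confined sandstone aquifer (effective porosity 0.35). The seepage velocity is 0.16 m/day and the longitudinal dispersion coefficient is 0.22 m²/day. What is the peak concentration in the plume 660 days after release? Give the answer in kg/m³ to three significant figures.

The peak of an instantaneous 1D plume sits at x = vt; there the Gaussian factor is 1 and C_max = M/(n_e·A·√(4πDt)), where n_e·A is the pore area the mass is dissolved in.
√(4πDt) = √(4π × 0.22 × 660) = 42.72 m, so C_max = 1.8/(0.35 × 24 × 42.72) = 0.00502 kg/m³.

0.00502 kg/m³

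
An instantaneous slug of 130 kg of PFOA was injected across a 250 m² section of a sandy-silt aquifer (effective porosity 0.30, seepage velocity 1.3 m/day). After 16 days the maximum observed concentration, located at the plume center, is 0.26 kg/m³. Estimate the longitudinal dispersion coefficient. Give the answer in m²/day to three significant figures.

0.221 m²/day

At the plume center C_max = M/(n_e·A·√(4πDt)), so D = M²/(4πt·(n_e·A·C_max)²).
n_e·A·C_max = 0.30 × 250 × 0.26 = 19.50 kg/m.
D = 130²/(4π × 16 × 19.50²) = 0.221 m²/day.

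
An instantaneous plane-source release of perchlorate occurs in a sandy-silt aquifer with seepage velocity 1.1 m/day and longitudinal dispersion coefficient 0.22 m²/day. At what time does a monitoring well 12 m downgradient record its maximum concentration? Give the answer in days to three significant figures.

For the 1D instantaneous-source solution, setting ∂C/∂t = 0 at fixed x gives v²t² + 2Dt − x² = 0, so t = (√(D² + v²x²) − D)/v².
√(D² + v²x²) = √(0.22² + 1.1² × 12²) = 13.20; v² = 1.21.
t = (13.20 − 0.22)/1.21 = 10.7 days (vs. the pure-advection estimate x/v = 10.9 d).

10.7 days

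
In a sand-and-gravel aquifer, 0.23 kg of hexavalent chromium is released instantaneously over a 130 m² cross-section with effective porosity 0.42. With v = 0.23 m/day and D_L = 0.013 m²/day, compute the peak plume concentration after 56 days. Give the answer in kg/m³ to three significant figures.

The peak of an instantaneous 1D plume sits at x = vt; there the Gaussian factor is 1 and C_max = M/(n_e·A·√(4πDt)), where n_e·A is the pore area the mass is dissolved in.
√(4πDt) = √(4π × 0.013 × 56) = 3.025 m, so C_max = 0.23/(0.42 × 130 × 3.025) = 0.00139 kg/m³.

0.00139 kg/m³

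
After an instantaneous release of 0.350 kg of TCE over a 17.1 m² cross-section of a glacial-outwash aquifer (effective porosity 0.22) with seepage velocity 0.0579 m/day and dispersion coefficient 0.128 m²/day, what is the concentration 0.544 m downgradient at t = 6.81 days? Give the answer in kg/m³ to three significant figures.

For an instantaneous plane source, C(x,t) = M/(n_e·A·√(4πDt)) · exp(−(x−vt)²/(4Dt)), with n_e·A the pore (flow) area.
Plume center vt = 0.0579 × 6.81 = 0.394299 m, so the well at 0.544 m is 0.149701 m downgradient of the peak.
√(4πDt) = 3.310 m, giving peak height M/(n_e·A·√(4πDt)) = 0.350/(0.22 × 17.1 × 3.310) = 0.02811 kg/m³.
(x−vt)²/(4Dt) = (0.149701)²/(4 × 0.128 × 6.81) = 0.006427; exp(−0.006427) = 0.9936.
C = 0.02811 × 0.9936 = 0.0279 kg/m³.

0.0279 kg/m³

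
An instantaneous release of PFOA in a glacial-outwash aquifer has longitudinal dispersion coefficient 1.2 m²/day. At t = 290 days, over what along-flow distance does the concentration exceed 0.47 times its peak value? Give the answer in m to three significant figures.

The plume is Gaussian with σ = √(2Dt) = √(2 × 1.2 × 290) = 26.38 m.
C/C_peak = exp(−Δx²/(2σ²)) = 0.47 ⇒ Δx = σ·√(−2 ln 0.47) = 26.38 × 1.229 = 32.42 m.
Width = 2Δx = 64.8 m.

64.8 m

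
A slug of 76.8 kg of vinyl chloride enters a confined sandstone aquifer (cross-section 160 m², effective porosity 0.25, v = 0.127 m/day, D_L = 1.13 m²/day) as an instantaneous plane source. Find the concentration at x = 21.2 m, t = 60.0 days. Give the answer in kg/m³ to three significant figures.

0.0333 kg/m³

For an instantaneous plane source, C(x,t) = M/(n_e·A·√(4πDt)) · exp(−(x−vt)²/(4Dt)), with n_e·A the pore (flow) area.
Plume center vt = 0.127 × 60.0 = 7.62 m, so the well at 21.2 m is 13.58 m downgradient of the peak.
√(4πDt) = 29.19 m, giving peak height M/(n_e·A·√(4πDt)) = 76.8/(0.25 × 160 × 29.19) = 0.06578 kg/m³.
(x−vt)²/(4Dt) = (13.58)²/(4 × 1.13 × 60.0) = 0.6800; exp(−0.6800) = 0.5066.
C = 0.06578 × 0.5066 = 0.0333 kg/m³.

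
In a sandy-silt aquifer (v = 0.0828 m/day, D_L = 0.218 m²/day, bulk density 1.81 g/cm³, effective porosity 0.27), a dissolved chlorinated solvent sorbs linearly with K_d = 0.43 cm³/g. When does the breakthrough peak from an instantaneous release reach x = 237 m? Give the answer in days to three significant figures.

Retardation factor R = 1 + ρ_b·K_d/n = 1 + 1.81 × 0.43/0.27 = 3.883.
Sorption retards both mechanisms: v_R = v/R = 0.02132 m/day, D_R = D/R = 0.05614 m²/day.
Peak time from v_R²t² + 2D_R t − x² = 0: t = (√(D_R² + v_R²x²) − D_R)/v_R².
√(D_R² + v_R²x²) = √(0.05614² + 0.02132² × 237²) = 5.053; v_R² = 0.0004545.
t = (5.053 − 0.05614)/0.0004545 = 11000 days.

11000 days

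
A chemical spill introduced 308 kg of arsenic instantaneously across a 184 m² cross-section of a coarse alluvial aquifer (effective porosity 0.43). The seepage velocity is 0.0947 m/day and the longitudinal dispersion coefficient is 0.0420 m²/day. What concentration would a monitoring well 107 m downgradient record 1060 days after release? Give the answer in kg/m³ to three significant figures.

For an instantaneous plane source, C(x,t) = M/(n_e·A·√(4πDt)) · exp(−(x−vt)²/(4Dt)), with n_e·A the pore (flow) area.
Plume center vt = 0.0947 × 1060 = 100.382 m, so the well at 107 m is 6.618 m downgradient of the peak.
√(4πDt) = 23.65 m, giving peak height M/(n_e·A·√(4πDt)) = 308/(0.43 × 184 × 23.65) = 0.1646 kg/m³.
(x−vt)²/(4Dt) = (6.618)²/(4 × 0.0420 × 1060) = 0.2459; exp(−0.2459) = 0.7820.
C = 0.1646 × 0.7820 = 0.129 kg/m³.

0.129 kg/m³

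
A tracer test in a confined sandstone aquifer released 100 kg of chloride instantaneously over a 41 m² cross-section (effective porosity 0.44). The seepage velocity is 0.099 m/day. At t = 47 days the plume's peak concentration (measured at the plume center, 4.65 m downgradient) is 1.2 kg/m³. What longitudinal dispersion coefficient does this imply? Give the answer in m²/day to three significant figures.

At the plume center C_max = M/(n_e·A·√(4πDt)), so D = M²/(4πt·(n_e·A·C_max)²).
n_e·A·C_max = 0.44 × 41 × 1.2 = 21.65 kg/m.
D = 100²/(4π × 47 × 21.65²) = 0.0361 m²/day.

0.0361 m²/day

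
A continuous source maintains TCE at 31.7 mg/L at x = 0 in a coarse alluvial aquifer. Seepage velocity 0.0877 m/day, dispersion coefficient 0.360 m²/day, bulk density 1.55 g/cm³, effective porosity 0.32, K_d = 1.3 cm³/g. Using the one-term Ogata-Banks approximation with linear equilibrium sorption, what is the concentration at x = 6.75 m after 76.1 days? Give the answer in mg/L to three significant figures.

Retardation factor R = 1 + ρ_b·K_d/n = 1 + 1.55 × 1.3/0.32 = 7.297.
Sorption retards both mechanisms: v_R = v/R = 0.01202 m/day, D_R = D/R = 0.04934 m²/day.
v_R·t = 0.01202 × 76.1 = 0.914722 m; 2√(D_R t) = 3.875 m; argument = (6.75 − 0.914722)/3.875 = 1.506.
C = C₀ × ½·erfc(1.506) = 31.7 × 0.01659 = 0.526 mg/L.

0.526 mg/L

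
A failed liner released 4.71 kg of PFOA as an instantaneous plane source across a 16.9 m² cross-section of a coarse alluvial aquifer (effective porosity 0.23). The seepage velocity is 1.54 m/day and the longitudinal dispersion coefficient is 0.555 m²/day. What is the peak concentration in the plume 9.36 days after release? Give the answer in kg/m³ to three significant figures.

The peak of an instantaneous 1D plume sits at x = vt; there the Gaussian factor is 1 and C_max = M/(n_e·A·√(4πDt)), where n_e·A is the pore area the mass is dissolved in.
√(4πDt) = √(4π × 0.555 × 9.36) = 8.080 m, so C_max = 4.71/(0.23 × 16.9 × 8.080) = 0.150 kg/m³.

0.150 kg/m³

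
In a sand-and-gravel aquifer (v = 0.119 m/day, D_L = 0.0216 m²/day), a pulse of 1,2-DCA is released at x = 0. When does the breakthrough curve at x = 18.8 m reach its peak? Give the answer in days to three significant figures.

For the 1D instantaneous-source solution, setting ∂C/∂t = 0 at fixed x gives v²t² + 2Dt − x² = 0, so t = (√(D² + v²x²) − D)/v².
√(D² + v²x²) = √(0.0216² + 0.119² × 18.8²) = 2.237; v² = 0.014161.
t = (2.237 − 0.0216)/0.014161 = 156 days (vs. the pure-advection estimate x/v = 158 d).

156 days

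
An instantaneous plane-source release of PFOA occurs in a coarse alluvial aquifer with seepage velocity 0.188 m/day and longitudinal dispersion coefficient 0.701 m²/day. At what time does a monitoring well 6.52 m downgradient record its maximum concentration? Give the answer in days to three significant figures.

For the 1D instantaneous-source solution, setting ∂C/∂t = 0 at fixed x gives v²t² + 2Dt − x² = 0, so t = (√(D² + v²x²) − D)/v².
√(D² + v²x²) = √(0.701² + 0.188² × 6.52²) = 1.412; v² = 0.035344.
t = (1.412 − 0.701)/0.035344 = 20.1 days (vs. the pure-advection estimate x/v = 34.7 d).

20.1 days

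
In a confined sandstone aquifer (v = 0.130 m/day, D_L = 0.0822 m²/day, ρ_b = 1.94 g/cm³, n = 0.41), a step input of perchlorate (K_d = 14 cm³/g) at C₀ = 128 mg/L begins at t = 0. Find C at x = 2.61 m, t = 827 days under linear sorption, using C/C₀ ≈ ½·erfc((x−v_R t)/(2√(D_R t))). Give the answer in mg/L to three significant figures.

30.5 mg/L

Retardation factor R = 1 + ρ_b·K_d/n = 1 + 1.94 × 14/0.41 = 67.24.
Sorption retards both mechanisms: v_R = v/R = 0.001933 m/day, D_R = D/R = 0.001222 m²/day.
v_R·t = 0.001933 × 827 = 1.598591 m; 2√(D_R t) = 2.011 m; argument = (2.61 − 1.598591)/2.011 = 0.5029.
C = C₀ × ½·erfc(0.5029) = 128 × 0.2385 = 30.5 mg/L.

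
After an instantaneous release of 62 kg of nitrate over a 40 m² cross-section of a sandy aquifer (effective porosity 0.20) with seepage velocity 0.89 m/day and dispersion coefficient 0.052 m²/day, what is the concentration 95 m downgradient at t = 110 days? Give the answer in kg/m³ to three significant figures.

For an instantaneous plane source, C(x,t) = M/(n_e·A·√(4πDt)) · exp(−(x−vt)²/(4Dt)), with n_e·A the pore (flow) area.
Plume center vt = 0.89 × 110 = 97.9 m, so the well at 95 m is 2.9 m upgradient of the peak.
√(4πDt) = 8.478 m, giving peak height M/(n_e·A·√(4πDt)) = 62/(0.20 × 40 × 8.478) = 0.9141 kg/m³.
(x−vt)²/(4Dt) = (-2.9)²/(4 × 0.052 × 110) = 0.3676; exp(−0.3676) = 0.6924.
C = 0.9141 × 0.6924 = 0.633 kg/m³.

0.633 kg/m³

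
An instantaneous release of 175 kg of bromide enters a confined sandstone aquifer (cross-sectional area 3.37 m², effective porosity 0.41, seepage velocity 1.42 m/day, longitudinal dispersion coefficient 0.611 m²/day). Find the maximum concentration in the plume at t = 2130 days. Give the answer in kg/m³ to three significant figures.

0.990 kg/m³

The peak of an instantaneous 1D plume sits at x = vt; there the Gaussian factor is 1 and C_max = M/(n_e·A·√(4πDt)), where n_e·A is the pore area the mass is dissolved in.
√(4πDt) = √(4π × 0.611 × 2130) = 127.9 m, so C_max = 175/(0.41 × 3.37 × 127.9) = 0.990 kg/m³.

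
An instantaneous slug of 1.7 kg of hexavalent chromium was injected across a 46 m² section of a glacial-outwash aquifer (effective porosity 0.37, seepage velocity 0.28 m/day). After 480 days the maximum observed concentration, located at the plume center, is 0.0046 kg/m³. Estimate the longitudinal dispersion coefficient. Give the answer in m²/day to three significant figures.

0.0782 m²/day

At the plume center C_max = M/(n_e·A·√(4πDt)), so D = M²/(4πt·(n_e·A·C_max)²).
n_e·A·C_max = 0.37 × 46 × 0.0046 = 0.07829 kg/m.
D = 1.7²/(4π × 480 × 0.07829²) = 0.0782 m²/day.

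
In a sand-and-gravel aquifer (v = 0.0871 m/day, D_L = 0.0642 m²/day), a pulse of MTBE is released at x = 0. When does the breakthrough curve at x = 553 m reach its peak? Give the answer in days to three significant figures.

6340 days

For the 1D instantaneous-source solution, setting ∂C/∂t = 0 at fixed x gives v²t² + 2Dt − x² = 0, so t = (√(D² + v²x²) − D)/v².
√(D² + v²x²) = √(0.0642² + 0.0871² × 553²) = 48.17; v² = 0.00758641.
t = (48.17 − 0.0642)/0.00758641 = 6340 days (vs. the pure-advection estimate x/v = 6350 d).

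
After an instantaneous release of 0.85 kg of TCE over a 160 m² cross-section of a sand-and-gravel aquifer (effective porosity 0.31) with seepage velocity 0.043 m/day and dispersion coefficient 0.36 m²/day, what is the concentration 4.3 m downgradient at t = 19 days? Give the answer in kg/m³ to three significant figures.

For an instantaneous plane source, C(x,t) = M/(n_e·A·√(4πDt)) · exp(−(x−vt)²/(4Dt)), with n_e·A the pore (flow) area.
Plume center vt = 0.043 × 19 = 0.817 m, so the well at 4.3 m is 3.483 m downgradient of the peak.
√(4πDt) = 9.271 m, giving peak height M/(n_e·A·√(4πDt)) = 0.85/(0.31 × 160 × 9.271) = 0.001848 kg/m³.
(x−vt)²/(4Dt) = (3.483)²/(4 × 0.36 × 19) = 0.4434; exp(−0.4434) = 0.6419.
C = 0.001848 × 0.6419 = 0.00119 kg/m³.

0.00119 kg/m³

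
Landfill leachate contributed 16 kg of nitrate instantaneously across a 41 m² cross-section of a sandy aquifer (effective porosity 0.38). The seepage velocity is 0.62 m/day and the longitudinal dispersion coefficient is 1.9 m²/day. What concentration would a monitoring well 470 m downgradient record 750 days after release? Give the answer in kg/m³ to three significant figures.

0.00764 kg/m³

For an instantaneous plane source, C(x,t) = M/(n_e·A·√(4πDt)) · exp(−(x−vt)²/(4Dt)), with n_e·A the pore (flow) area.
Plume center vt = 0.62 × 750 = 465 m, so the well at 470 m is 5 m downgradient of the peak.
√(4πDt) = 133.8 m, giving peak height M/(n_e·A·√(4πDt)) = 16/(0.38 × 41 × 133.8) = 0.007675 kg/m³.
(x−vt)²/(4Dt) = (5)²/(4 × 1.9 × 750) = 0.004386; exp(−0.004386) = 0.9956.
C = 0.007675 × 0.9956 = 0.00764 kg/m³.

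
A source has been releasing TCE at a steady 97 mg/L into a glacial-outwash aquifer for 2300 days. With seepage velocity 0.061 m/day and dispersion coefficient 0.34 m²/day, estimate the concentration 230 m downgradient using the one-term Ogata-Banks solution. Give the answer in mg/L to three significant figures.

1.13 mg/L

For a continuous step input, C/C₀ ≈ ½·erfc((x−vt)/(2√(Dt))).
vt = 0.061 × 2300 = 140.3 m and 2√(Dt) = 2√(0.34 × 2300) = 55.93 m.
Argument (x−vt)/(2√(Dt)) = (230 − 140.3)/55.93 = 1.604; ½·erfc(1.604) = 0.01165.
C = 97 × 0.01165 = 1.13 mg/L.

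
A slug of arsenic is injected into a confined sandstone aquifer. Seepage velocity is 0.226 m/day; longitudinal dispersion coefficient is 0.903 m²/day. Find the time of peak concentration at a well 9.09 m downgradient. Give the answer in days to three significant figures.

26.3 days

For the 1D instantaneous-source solution, setting ∂C/∂t = 0 at fixed x gives v²t² + 2Dt − x² = 0, so t = (√(D² + v²x²) − D)/v².
√(D² + v²x²) = √(0.903² + 0.226² × 9.09²) = 2.244; v² = 0.051076.
t = (2.244 − 0.903)/0.051076 = 26.3 days (vs. the pure-advection estimate x/v = 40.2 d).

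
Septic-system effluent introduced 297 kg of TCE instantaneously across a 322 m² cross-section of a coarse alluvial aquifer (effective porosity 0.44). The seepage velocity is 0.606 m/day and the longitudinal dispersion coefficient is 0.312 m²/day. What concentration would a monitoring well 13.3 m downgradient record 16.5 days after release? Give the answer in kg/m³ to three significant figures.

0.154 kg/m³

For an instantaneous plane source, C(x,t) = M/(n_e·A·√(4πDt)) · exp(−(x−vt)²/(4Dt)), with n_e·A the pore (flow) area.
Plume center vt = 0.606 × 16.5 = 9.999 m, so the well at 13.3 m is 3.301 m downgradient of the peak.
√(4πDt) = 8.043 m, giving peak height M/(n_e·A·√(4πDt)) = 297/(0.44 × 322 × 8.043) = 0.2606 kg/m³.
(x−vt)²/(4Dt) = (3.301)²/(4 × 0.312 × 16.5) = 0.5292; exp(−0.5292) = 0.5891.
C = 0.2606 × 0.5891 = 0.154 kg/m³.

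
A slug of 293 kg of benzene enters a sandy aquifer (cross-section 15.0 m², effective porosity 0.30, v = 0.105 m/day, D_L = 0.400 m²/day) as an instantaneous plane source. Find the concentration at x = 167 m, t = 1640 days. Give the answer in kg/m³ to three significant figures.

For an instantaneous plane source, C(x,t) = M/(n_e·A·√(4πDt)) · exp(−(x−vt)²/(4Dt)), with n_e·A the pore (flow) area.
Plume center vt = 0.105 × 1640 = 172.2 m, so the well at 167 m is 5.2 m upgradient of the peak.
√(4πDt) = 90.79 m, giving peak height M/(n_e·A·√(4πDt)) = 293/(0.30 × 15.0 × 90.79) = 0.7172 kg/m³.
(x−vt)²/(4Dt) = (-5.2)²/(4 × 0.400 × 1640) = 0.01030; exp(−0.01030) = 0.9898.
C = 0.7172 × 0.9898 = 0.710 kg/m³.

0.710 kg/m³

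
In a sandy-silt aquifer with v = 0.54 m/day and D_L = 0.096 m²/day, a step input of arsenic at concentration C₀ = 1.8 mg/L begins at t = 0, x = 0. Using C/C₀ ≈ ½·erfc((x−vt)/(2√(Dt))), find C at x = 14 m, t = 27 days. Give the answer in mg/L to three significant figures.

For a continuous step input, C/C₀ ≈ ½·erfc((x−vt)/(2√(Dt))).
vt = 0.54 × 27 = 14.58 m and 2√(Dt) = 2√(0.096 × 27) = 3.220 m.
Argument (x−vt)/(2√(Dt)) = (14 − 14.58)/3.220 = -0.1801; ½·erfc(-0.1801) = 0.6005.
C = 1.8 × 0.6005 = 1.08 mg/L.

1.08 mg/L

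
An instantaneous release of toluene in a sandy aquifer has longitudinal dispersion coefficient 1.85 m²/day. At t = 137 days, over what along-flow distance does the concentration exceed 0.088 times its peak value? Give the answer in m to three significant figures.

99.3 m

The plume is Gaussian with σ = √(2Dt) = √(2 × 1.85 × 137) = 22.51 m.
C/C_peak = exp(−Δx²/(2σ²)) = 0.088 ⇒ Δx = σ·√(−2 ln 0.088) = 22.51 × 2.205 = 49.63 m.
Width = 2Δx = 99.3 m.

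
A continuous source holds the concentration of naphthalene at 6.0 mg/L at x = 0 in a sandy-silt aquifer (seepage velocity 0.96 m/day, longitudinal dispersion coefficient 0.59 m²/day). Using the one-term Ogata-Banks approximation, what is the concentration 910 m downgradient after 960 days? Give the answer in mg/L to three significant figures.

For a continuous step input, C/C₀ ≈ ½·erfc((x−vt)/(2√(Dt))).
vt = 0.96 × 960 = 921.6 m and 2√(Dt) = 2√(0.59 × 960) = 47.60 m.
Argument (x−vt)/(2√(Dt)) = (910 − 921.6)/47.60 = -0.2437; ½·erfc(-0.2437) = 0.6348.
C = 6.0 × 0.6348 = 3.81 mg/L.

3.81 mg/L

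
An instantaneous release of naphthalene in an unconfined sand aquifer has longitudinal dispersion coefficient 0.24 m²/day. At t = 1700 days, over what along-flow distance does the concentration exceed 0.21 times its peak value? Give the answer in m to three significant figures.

101 m

The plume is Gaussian with σ = √(2Dt) = √(2 × 0.24 × 1700) = 28.57 m.
C/C_peak = exp(−Δx²/(2σ²)) = 0.21 ⇒ Δx = σ·√(−2 ln 0.21) = 28.57 × 1.767 = 50.48 m.
Width = 2Δx = 101 m.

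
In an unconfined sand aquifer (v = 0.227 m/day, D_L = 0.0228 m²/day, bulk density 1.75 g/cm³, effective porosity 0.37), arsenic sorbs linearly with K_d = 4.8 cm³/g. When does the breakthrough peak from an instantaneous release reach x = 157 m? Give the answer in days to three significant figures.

16400 days

Retardation factor R = 1 + ρ_b·K_d/n = 1 + 1.75 × 4.8/0.37 = 23.70.
Sorption retards both mechanisms: v_R = v/R = 0.009578 m/day, D_R = D/R = 0.0009620 m²/day.
Peak time from v_R²t² + 2D_R t − x² = 0: t = (√(D_R² + v_R²x²) − D_R)/v_R².
√(D_R² + v_R²x²) = √(0.0009620² + 0.009578² × 157²) = 1.504; v_R² = 9.174e-05.
t = (1.504 − 0.0009620)/9.174e-05 = 16400 days.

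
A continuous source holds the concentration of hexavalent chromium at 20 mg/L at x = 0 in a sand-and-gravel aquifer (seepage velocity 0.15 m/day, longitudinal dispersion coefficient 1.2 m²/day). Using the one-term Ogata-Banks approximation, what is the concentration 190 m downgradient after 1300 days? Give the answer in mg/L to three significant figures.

10.7 mg/L

For a continuous step input, C/C₀ ≈ ½·erfc((x−vt)/(2√(Dt))).
vt = 0.15 × 1300 = 195 m and 2√(Dt) = 2√(1.2 × 1300) = 78.99 m.
Argument (x−vt)/(2√(Dt)) = (190 − 195)/78.99 = -0.06330; ½·erfc(-0.06330) = 0.5357.
C = 20 × 0.5357 = 10.7 mg/L.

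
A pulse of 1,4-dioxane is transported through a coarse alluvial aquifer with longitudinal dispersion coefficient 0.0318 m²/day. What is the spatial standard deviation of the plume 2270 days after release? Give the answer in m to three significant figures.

Dispersive spreading gives a Gaussian with σ² = 2Dt; advection only shifts the center.
σ = √(2 × 0.0318 × 2270) = 12.0 m.

12.0 m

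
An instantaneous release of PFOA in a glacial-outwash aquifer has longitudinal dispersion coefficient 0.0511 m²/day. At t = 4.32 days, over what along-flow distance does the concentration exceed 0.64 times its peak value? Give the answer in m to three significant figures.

The plume is Gaussian with σ = √(2Dt) = √(2 × 0.0511 × 4.32) = 0.6645 m.
C/C_peak = exp(−Δx²/(2σ²)) = 0.64 ⇒ Δx = σ·√(−2 ln 0.64) = 0.6645 × 0.9448 = 0.6278 m.
Width = 2Δx = 1.26 m.

1.26 m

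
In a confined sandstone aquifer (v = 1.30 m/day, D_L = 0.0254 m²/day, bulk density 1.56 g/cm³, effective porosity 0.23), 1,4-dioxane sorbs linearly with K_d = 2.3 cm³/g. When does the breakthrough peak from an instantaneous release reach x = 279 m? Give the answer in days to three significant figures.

3560 days

Retardation factor R = 1 + ρ_b·K_d/n = 1 + 1.56 × 2.3/0.23 = 16.60.
Sorption retards both mechanisms: v_R = v/R = 0.07831 m/day, D_R = D/R = 0.001530 m²/day.
Peak time from v_R²t² + 2D_R t − x² = 0: t = (√(D_R² + v_R²x²) − D_R)/v_R².
√(D_R² + v_R²x²) = √(0.001530² + 0.07831² × 279²) = 21.85; v_R² = 0.006132.
t = (21.85 − 0.001530)/0.006132 = 3560 days.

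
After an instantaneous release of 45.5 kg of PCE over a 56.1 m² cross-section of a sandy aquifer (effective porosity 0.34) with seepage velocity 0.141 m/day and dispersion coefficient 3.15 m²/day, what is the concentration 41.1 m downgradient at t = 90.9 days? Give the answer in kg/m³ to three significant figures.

For an instantaneous plane source, C(x,t) = M/(n_e·A·√(4πDt)) · exp(−(x−vt)²/(4Dt)), with n_e·A the pore (flow) area.
Plume center vt = 0.141 × 90.9 = 12.8169 m, so the well at 41.1 m is 28.2831 m downgradient of the peak.
√(4πDt) = 59.98 m, giving peak height M/(n_e·A·√(4πDt)) = 45.5/(0.34 × 56.1 × 59.98) = 0.03977 kg/m³.
(x−vt)²/(4Dt) = (28.2831)²/(4 × 3.15 × 90.9) = 0.6984; exp(−0.6984) = 0.4974.
C = 0.03977 × 0.4974 = 0.0198 kg/m³.

0.0198 kg/m³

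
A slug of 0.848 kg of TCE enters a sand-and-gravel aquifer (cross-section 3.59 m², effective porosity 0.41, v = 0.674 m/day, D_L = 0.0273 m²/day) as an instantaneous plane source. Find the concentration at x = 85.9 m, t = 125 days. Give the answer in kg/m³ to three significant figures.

For an instantaneous plane source, C(x,t) = M/(n_e·A·√(4πDt)) · exp(−(x−vt)²/(4Dt)), with n_e·A the pore (flow) area.
Plume center vt = 0.674 × 125 = 84.25 m, so the well at 85.9 m is 1.65 m downgradient of the peak.
√(4πDt) = 6.548 m, giving peak height M/(n_e·A·√(4πDt)) = 0.848/(0.41 × 3.59 × 6.548) = 0.08799 kg/m³.
(x−vt)²/(4Dt) = (1.65)²/(4 × 0.0273 × 125) = 0.1995; exp(−0.1995) = 0.8191.
C = 0.08799 × 0.8191 = 0.0721 kg/m³.

0.0721 kg/m³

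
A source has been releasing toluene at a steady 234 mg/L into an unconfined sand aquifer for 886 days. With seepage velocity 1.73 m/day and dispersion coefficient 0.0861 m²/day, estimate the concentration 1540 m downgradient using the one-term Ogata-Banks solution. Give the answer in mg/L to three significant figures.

65.4 mg/L

For a continuous step input, C/C₀ ≈ ½·erfc((x−vt)/(2√(Dt))).
vt = 1.73 × 886 = 1532.78 m and 2√(Dt) = 2√(0.0861 × 886) = 17.47 m.
Argument (x−vt)/(2√(Dt)) = (1540 − 1532.78)/17.47 = 0.4133; ½·erfc(0.4133) = 0.2794.
C = 234 × 0.2794 = 65.4 mg/L.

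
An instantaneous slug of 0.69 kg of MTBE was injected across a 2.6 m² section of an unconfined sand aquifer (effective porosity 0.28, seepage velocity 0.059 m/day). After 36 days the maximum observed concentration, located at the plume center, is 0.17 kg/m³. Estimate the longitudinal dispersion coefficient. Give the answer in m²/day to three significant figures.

0.0687 m²/day

At the plume center C_max = M/(n_e·A·√(4πDt)), so D = M²/(4πt·(n_e·A·C_max)²).
n_e·A·C_max = 0.28 × 2.6 × 0.17 = 0.1238 kg/m.
D = 0.69²/(4π × 36 × 0.1238²) = 0.0687 m²/day.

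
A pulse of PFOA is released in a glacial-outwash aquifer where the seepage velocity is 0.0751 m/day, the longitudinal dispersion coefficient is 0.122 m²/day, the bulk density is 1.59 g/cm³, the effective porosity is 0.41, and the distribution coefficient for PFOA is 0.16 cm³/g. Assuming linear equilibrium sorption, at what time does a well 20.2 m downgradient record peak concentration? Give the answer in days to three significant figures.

Retardation factor R = 1 + ρ_b·K_d/n = 1 + 1.59 × 0.16/0.41 = 1.620.
Sorption retards both mechanisms: v_R = v/R = 0.04636 m/day, D_R = D/R = 0.07531 m²/day.
Peak time from v_R²t² + 2D_R t − x² = 0: t = (√(D_R² + v_R²x²) − D_R)/v_R².
√(D_R² + v_R²x²) = √(0.07531² + 0.04636² × 20.2²) = 0.9395; v_R² = 0.002149.
t = (0.9395 − 0.07531)/0.002149 = 402 days.

402 days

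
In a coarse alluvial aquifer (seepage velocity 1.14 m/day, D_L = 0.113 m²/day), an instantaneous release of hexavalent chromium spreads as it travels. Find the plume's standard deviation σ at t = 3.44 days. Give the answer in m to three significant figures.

Dispersive spreading gives a Gaussian with σ² = 2Dt; advection only shifts the center.
σ = √(2 × 0.113 × 3.44) = 0.882 m.

0.882 m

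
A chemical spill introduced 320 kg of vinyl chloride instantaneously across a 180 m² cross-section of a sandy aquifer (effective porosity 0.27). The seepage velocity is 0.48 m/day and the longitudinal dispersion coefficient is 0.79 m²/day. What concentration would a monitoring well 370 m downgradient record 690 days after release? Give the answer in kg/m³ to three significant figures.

For an instantaneous plane source, C(x,t) = M/(n_e·A·√(4πDt)) · exp(−(x−vt)²/(4Dt)), with n_e·A the pore (flow) area.
Plume center vt = 0.48 × 690 = 331.2 m, so the well at 370 m is 38.8 m downgradient of the peak.
√(4πDt) = 82.76 m, giving peak height M/(n_e·A·√(4πDt)) = 320/(0.27 × 180 × 82.76) = 0.07956 kg/m³.
(x−vt)²/(4Dt) = (38.8)²/(4 × 0.79 × 690) = 0.6904; exp(−0.6904) = 0.5014.
C = 0.07956 × 0.5014 = 0.0399 kg/m³.

0.0399 kg/m³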